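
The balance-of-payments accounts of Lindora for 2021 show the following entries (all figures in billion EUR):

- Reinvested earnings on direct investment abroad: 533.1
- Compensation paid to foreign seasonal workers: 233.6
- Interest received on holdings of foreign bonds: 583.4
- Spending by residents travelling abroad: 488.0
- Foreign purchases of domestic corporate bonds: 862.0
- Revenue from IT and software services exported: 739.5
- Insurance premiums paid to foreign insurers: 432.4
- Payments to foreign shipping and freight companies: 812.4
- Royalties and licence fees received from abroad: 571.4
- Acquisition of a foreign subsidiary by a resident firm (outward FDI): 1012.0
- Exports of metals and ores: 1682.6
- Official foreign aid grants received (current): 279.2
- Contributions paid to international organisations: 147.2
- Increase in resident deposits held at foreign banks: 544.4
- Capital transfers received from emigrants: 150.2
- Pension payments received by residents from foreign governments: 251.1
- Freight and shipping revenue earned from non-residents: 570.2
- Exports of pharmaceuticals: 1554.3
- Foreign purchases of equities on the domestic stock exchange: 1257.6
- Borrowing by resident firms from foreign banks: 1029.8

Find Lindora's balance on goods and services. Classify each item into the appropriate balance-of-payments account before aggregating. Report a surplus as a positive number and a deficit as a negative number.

Goods: 1554.3 + 1682.6 = 3236.9
Services: -812.4 + 739.5 - 488.0 + 570.2 - 432.4 + 571.4 = 148.3
Trade balance = 3236.9 + 148.3 = 3385.2
(Excluded from the trade balance — primary income: reinvested earnings on direct investment abroad 533.1, compensation paid to foreign seasonal workers 233.6, interest received on holdings of foreign bonds 583.4; financial account: foreign purchases of domestic corporate bonds 862.0, acquisition of a foreign subsidiary by a resident firm (outward FDI) 1012.0, increase in resident deposits held at foreign banks 544.4, foreign purchases of equities on the domestic stock exchange 1257.6, borrowing by resident firms from foreign banks 1029.8; secondary income: official foreign aid grants received (current) 279.2, contributions paid to international organisations 147.2, pension payments received by residents from foreign governments 251.1; capital account: capital transfers received from emigrants 150.2.)

3385.2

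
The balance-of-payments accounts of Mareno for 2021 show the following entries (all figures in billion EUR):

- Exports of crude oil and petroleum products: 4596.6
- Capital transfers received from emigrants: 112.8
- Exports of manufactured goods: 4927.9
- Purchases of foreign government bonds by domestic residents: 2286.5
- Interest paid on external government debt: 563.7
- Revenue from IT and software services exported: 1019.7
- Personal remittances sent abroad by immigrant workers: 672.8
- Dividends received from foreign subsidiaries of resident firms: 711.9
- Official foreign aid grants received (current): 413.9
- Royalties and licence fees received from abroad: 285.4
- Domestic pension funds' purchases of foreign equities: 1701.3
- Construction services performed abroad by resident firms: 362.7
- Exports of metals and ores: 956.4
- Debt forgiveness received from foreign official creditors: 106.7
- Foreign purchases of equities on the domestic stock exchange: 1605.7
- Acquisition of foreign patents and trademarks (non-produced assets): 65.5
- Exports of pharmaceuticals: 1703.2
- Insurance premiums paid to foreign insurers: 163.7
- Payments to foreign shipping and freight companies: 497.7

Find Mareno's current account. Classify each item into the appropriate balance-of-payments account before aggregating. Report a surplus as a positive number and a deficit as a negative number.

Goods: 4927.9 + 956.4 + 4596.6 + 1703.2 = 12184.1
Services: -163.7 - 497.7 + 1019.7 + 362.7 + 285.4 = 1006.4
Primary income: 711.9 - 563.7 = 148.2
Secondary income: -672.8 + 413.9 = -258.9
Current account = 12184.1 + 1006.4 + 148.2 + (-258.9) = 13079.8
(Excluded from the current account — capital account: capital transfers received from emigrants 112.8, debt forgiveness received from foreign official creditors 106.7, acquisition of foreign patents and trademarks (non-produced assets) 65.5; financial account: purchases of foreign government bonds by domestic residents 2286.5, domestic pension funds' purchases of foreign equities 1701.3, foreign purchases of equities on the domestic stock exchange 1605.7.)

13079.8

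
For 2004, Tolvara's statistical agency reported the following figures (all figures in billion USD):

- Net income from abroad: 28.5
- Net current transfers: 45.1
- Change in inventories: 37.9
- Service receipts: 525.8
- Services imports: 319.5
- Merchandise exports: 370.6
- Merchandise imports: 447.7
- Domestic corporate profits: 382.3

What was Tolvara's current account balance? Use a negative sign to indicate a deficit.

Goods balance = 370.6 - 447.7 = -77.1
Services balance = 525.8 - 319.5 = 206.3
Trade balance (goods + services) = -77.1 + 206.3 = 129.2
Net primary income = 28.5
Net secondary income = 45.1
Current account = 129.2 + 28.5 + 45.1 = 202.8

202.8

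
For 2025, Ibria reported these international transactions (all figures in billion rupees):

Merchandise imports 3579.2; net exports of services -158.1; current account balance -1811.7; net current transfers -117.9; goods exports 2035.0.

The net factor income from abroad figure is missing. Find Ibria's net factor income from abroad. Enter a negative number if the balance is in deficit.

8.5

Current account = goods balance + services balance + net primary income + net secondary income
Sum of the known components = -1820.2
Net factor income from abroad = CA - (known components) = -1811.7 - (-1820.2) = 8.5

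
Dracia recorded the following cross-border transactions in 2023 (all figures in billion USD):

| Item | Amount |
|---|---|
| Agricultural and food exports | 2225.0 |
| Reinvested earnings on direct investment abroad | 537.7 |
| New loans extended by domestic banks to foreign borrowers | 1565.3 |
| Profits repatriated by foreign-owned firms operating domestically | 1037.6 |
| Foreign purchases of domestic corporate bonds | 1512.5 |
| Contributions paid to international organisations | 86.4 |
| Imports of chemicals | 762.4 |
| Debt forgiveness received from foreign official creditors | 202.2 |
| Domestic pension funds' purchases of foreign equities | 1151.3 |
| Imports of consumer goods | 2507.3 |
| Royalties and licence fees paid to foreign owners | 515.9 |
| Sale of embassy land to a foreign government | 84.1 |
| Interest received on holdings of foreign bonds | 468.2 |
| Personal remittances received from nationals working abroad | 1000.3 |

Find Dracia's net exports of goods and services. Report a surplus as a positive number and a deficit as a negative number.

-1560.6

Goods: -2507.3 + 2225.0 - 762.4 = -1044.7
Services: -515.9
Trade balance = -1044.7 + (-515.9) = -1560.6
(Excluded from the trade balance — primary income: reinvested earnings on direct investment abroad 537.7, profits repatriated by foreign-owned firms operating domestically 1037.6, interest received on holdings of foreign bonds 468.2; financial account: new loans extended by domestic banks to foreign borrowers 1565.3, foreign purchases of domestic corporate bonds 1512.5, domestic pension funds' purchases of foreign equities 1151.3; secondary income: contributions paid to international organisations 86.4, personal remittances received from nationals working abroad 1000.3; capital account: debt forgiveness received from foreign official creditors 202.2, sale of embassy land to a foreign government 84.1.)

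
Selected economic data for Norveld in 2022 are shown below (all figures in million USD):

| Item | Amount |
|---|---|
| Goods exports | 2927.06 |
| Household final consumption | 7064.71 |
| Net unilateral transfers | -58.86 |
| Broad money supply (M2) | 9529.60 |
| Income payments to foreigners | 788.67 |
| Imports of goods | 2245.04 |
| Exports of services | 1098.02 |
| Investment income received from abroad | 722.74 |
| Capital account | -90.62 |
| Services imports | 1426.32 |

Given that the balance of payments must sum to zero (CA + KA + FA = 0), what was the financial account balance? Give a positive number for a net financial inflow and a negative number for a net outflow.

-138.31

Goods balance = 2927.06 - 2245.04 = 682.02
Services balance = 1098.02 - 1426.32 = -328.30
Trade balance (goods + services) = 682.02 + (-328.30) = 353.72
Net primary income = 722.74 - 788.67 = -65.93
Net secondary income = -58.86
Current account = 353.72 + (-65.93) + (-58.86) = 228.93
Financial account = -(228.93 + (-90.62)) = -138.31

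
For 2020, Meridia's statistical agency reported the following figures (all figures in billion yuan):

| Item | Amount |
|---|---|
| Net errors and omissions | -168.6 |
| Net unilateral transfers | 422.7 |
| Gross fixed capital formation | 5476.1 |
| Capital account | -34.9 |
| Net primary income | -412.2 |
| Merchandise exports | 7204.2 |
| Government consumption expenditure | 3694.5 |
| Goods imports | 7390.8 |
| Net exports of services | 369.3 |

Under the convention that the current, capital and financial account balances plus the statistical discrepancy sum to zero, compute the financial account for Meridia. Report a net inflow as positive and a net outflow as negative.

10.3

Goods balance = 7204.2 - 7390.8 = -186.6
Services balance = 369.3
Trade balance (goods + services) = -186.6 + 369.3 = 182.7
Net primary income = -412.2
Net secondary income = 422.7
Current account = 182.7 + (-412.2) + 422.7 = 193.2
Financial account = -(193.2 + (-34.9) + (-168.6)) = 10.3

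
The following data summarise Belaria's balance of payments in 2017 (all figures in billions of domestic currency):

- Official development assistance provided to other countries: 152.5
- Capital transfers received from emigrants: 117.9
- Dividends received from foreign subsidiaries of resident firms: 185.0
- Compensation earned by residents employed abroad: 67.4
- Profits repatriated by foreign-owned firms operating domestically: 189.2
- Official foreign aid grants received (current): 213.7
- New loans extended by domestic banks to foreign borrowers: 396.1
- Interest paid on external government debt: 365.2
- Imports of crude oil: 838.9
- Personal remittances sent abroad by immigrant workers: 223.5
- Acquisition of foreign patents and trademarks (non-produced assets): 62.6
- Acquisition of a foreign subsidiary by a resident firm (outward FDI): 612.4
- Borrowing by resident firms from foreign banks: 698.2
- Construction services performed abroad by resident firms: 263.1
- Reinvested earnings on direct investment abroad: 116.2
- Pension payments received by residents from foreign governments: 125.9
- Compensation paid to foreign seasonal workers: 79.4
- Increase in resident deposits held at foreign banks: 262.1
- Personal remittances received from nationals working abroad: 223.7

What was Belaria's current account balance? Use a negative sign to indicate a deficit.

-653.7

Goods: -838.9
Services: 263.1
Primary income: -79.4 + 67.4 + 185.0 + 116.2 - 189.2 - 365.2 = -265.2
Secondary income: -152.5 - 223.5 + 213.7 + 223.7 + 125.9 = 187.3
Current account = (-838.9) + 263.1 + (-265.2) + 187.3 = -653.7
(Excluded from the current account — capital account: capital transfers received from emigrants 117.9, acquisition of foreign patents and trademarks (non-produced assets) 62.6; financial account: new loans extended by domestic banks to foreign borrowers 396.1, acquisition of a foreign subsidiary by a resident firm (outward FDI) 612.4, borrowing by resident firms from foreign banks 698.2, increase in resident deposits held at foreign banks 262.1.)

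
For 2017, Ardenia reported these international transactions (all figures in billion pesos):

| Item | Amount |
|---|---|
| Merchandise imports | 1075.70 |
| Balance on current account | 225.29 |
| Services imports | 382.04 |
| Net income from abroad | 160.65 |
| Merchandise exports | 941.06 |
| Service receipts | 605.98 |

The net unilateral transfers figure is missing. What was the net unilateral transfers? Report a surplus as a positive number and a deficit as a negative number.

-24.66

Current account = goods balance + services balance + net primary income + net secondary income
Sum of the known components = 249.95
Net unilateral transfers = CA - (known components) = 225.29 - 249.95 = -24.66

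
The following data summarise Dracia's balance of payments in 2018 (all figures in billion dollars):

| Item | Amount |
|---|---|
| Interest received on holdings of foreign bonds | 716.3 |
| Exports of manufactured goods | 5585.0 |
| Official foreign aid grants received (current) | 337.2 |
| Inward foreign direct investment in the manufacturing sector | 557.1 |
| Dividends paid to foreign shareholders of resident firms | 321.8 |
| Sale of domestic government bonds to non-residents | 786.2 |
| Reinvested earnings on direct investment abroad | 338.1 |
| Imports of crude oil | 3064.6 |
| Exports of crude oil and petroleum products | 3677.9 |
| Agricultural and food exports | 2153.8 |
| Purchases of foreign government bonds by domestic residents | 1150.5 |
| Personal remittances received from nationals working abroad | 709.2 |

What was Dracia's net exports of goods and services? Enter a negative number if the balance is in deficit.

Goods: 3677.9 + 5585.0 - 3064.6 + 2153.8 = 8352.1
Trade balance = 8352.1 + 0.0 = 8352.1
(Excluded from the trade balance — primary income: interest received on holdings of foreign bonds 716.3, dividends paid to foreign shareholders of resident firms 321.8, reinvested earnings on direct investment abroad 338.1; secondary income: official foreign aid grants received (current) 337.2, personal remittances received from nationals working abroad 709.2; financial account: inward foreign direct investment in the manufacturing sector 557.1, sale of domestic government bonds to non-residents 786.2, purchases of foreign government bonds by domestic residents 1150.5.)

8352.1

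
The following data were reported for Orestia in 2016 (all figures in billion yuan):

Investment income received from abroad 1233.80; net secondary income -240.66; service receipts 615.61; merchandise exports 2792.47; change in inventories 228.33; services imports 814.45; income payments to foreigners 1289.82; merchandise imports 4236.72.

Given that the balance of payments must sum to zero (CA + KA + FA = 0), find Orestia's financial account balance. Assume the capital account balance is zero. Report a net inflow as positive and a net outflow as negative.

Goods balance = 2792.47 - 4236.72 = -1444.25
Services balance = 615.61 - 814.45 = -198.84
Trade balance (goods + services) = -1444.25 + (-198.84) = -1643.09
Net primary income = 1233.80 - 1289.82 = -56.02
Net secondary income = -240.66
Current account = -1643.09 + (-56.02) + (-240.66) = -1939.77
Financial account = -(-1939.77) = 1939.77

1939.77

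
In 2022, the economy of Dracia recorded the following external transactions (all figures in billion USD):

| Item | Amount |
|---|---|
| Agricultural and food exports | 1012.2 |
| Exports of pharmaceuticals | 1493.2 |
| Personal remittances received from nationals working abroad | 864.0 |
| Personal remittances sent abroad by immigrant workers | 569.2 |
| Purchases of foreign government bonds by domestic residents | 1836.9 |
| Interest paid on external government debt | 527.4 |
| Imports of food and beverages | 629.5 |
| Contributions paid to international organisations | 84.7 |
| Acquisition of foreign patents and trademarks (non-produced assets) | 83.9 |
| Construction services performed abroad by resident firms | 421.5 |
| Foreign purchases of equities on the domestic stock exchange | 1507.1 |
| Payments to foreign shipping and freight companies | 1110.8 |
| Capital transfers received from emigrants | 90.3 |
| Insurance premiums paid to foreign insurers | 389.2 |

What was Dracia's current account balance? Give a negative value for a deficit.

Goods: -629.5 + 1493.2 + 1012.2 = 1875.9
Services: 421.5 - 1110.8 - 389.2 = -1078.5
Primary income: -527.4
Secondary income: -569.2 - 84.7 + 864.0 = 210.1
Current account = 1875.9 + (-1078.5) + (-527.4) + 210.1 = 480.1
(Excluded from the current account — financial account: purchases of foreign government bonds by domestic residents 1836.9, foreign purchases of equities on the domestic stock exchange 1507.1; capital account: acquisition of foreign patents and trademarks (non-produced assets) 83.9, capital transfers received from emigrants 90.3.)

480.1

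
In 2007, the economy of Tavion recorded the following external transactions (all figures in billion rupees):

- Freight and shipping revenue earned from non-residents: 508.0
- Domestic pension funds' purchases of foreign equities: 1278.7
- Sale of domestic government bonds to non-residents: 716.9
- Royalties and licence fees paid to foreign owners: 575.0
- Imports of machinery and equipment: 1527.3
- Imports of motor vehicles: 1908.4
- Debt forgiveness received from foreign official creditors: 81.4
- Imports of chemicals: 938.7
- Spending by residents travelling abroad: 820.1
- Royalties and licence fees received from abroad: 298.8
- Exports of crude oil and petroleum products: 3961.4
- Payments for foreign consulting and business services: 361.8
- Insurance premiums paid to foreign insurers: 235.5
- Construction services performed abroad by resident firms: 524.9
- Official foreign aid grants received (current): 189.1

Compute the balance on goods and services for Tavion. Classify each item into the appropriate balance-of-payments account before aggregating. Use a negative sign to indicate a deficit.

-1073.7

Goods: -938.7 + 3961.4 - 1527.3 - 1908.4 = -413.0
Services: 524.9 + 298.8 - 575.0 - 235.5 + 508.0 - 361.8 - 820.1 = -660.7
Trade balance = -413.0 + (-660.7) = -1073.7
(Excluded from the trade balance — financial account: domestic pension funds' purchases of foreign equities 1278.7, sale of domestic government bonds to non-residents 716.9; capital account: debt forgiveness received from foreign official creditors 81.4; secondary income: official foreign aid grants received (current) 189.1.)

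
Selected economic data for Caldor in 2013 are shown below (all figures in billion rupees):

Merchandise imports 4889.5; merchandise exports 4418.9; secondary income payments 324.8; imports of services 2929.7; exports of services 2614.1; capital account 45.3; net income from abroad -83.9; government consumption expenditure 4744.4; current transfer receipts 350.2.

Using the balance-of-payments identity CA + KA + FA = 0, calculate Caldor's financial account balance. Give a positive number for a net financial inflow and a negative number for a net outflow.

Goods balance = 4418.9 - 4889.5 = -470.6
Services balance = 2614.1 - 2929.7 = -315.6
Trade balance (goods + services) = -470.6 + (-315.6) = -786.2
Net primary income = -83.9
Net secondary income = 350.2 - 324.8 = 25.4
Current account = -786.2 + (-83.9) + 25.4 = -844.7
Financial account = -(-844.7 + 45.3) = 799.4

799.4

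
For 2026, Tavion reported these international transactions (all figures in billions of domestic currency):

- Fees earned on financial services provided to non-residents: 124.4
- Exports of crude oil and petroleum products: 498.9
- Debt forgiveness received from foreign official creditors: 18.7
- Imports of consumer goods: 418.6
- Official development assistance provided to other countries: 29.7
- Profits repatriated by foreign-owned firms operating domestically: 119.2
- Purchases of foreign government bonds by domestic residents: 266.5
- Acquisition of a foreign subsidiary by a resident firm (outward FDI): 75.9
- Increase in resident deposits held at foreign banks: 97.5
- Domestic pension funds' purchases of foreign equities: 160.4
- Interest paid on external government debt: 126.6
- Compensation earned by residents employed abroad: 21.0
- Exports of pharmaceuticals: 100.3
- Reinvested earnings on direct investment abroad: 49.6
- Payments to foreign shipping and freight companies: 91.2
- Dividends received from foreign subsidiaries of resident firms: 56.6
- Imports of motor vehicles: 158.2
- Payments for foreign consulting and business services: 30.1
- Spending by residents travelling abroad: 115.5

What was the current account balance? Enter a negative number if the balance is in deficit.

-238.3

Goods: 100.3 - 418.6 + 498.9 - 158.2 = 22.4
Services: -115.5 - 91.2 - 30.1 + 124.4 = -112.4
Primary income: 21.0 - 119.2 + 49.6 + 56.6 - 126.6 = -118.6
Secondary income: -29.7
Current account = 22.4 + (-112.4) + (-118.6) + (-29.7) = -238.3
(Excluded from the current account — capital account: debt forgiveness received from foreign official creditors 18.7; financial account: purchases of foreign government bonds by domestic residents 266.5, acquisition of a foreign subsidiary by a resident firm (outward FDI) 75.9, increase in resident deposits held at foreign banks 97.5, domestic pension funds' purchases of foreign equities 160.4.)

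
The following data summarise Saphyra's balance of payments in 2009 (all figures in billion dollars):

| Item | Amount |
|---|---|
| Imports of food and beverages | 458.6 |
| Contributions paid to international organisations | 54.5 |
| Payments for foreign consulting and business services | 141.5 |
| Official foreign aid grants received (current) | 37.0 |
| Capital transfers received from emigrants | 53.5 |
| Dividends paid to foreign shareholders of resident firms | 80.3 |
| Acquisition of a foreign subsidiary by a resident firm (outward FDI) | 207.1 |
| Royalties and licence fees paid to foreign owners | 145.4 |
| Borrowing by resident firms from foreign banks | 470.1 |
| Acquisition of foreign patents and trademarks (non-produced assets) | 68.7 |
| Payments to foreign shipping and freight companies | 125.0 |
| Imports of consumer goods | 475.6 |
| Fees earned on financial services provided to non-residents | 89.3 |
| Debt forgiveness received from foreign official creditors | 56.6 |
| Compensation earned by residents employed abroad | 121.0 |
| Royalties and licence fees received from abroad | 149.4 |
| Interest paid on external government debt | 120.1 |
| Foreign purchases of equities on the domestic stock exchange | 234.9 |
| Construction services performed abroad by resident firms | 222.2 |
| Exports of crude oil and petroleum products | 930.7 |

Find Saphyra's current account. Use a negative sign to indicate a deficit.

Goods: -475.6 + 930.7 - 458.6 = -3.5
Services: 222.2 - 141.5 - 145.4 - 125.0 + 89.3 + 149.4 = 49.0
Primary income: 121.0 - 80.3 - 120.1 = -79.4
Secondary income: -54.5 + 37.0 = -17.5
Current account = (-3.5) + 49.0 + (-79.4) + (-17.5) = -51.4
(Excluded from the current account — capital account: capital transfers received from emigrants 53.5, acquisition of foreign patents and trademarks (non-produced assets) 68.7, debt forgiveness received from foreign official creditors 56.6; financial account: acquisition of a foreign subsidiary by a resident firm (outward FDI) 207.1, borrowing by resident firms from foreign banks 470.1, foreign purchases of equities on the domestic stock exchange 234.9.)

-51.4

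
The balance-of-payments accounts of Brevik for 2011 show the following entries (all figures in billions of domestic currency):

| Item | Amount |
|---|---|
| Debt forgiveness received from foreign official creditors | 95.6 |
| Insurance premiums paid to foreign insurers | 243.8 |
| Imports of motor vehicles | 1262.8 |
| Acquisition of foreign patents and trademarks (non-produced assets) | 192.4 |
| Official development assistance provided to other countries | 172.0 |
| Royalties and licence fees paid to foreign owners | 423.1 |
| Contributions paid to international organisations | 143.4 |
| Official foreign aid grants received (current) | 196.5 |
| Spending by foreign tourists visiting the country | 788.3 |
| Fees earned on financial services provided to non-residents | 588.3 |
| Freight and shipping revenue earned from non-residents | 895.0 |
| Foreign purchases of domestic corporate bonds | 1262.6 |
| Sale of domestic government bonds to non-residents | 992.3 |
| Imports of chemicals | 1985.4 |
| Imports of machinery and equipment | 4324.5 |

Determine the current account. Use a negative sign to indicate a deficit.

-6086.9

Goods: -4324.5 - 1985.4 - 1262.8 = -7572.7
Services: 788.3 + 588.3 + 895.0 - 423.1 - 243.8 = 1604.7
Secondary income: 196.5 - 172.0 - 143.4 = -118.9
Current account = (-7572.7) + 1604.7 + (-118.9) = -6086.9
(Excluded from the current account — capital account: debt forgiveness received from foreign official creditors 95.6, acquisition of foreign patents and trademarks (non-produced assets) 192.4; financial account: foreign purchases of domestic corporate bonds 1262.6, sale of domestic government bonds to non-residents 992.3.)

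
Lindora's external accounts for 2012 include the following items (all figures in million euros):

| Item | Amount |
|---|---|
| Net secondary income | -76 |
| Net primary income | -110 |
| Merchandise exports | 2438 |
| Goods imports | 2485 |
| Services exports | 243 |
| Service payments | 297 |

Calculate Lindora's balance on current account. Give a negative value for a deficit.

Goods balance = 2438 - 2485 = -47
Services balance = 243 - 297 = -54
Trade balance (goods + services) = -47 + (-54) = -101
Net primary income = -110
Net secondary income = -76
Current account = -101 + (-110) + (-76) = -287

-287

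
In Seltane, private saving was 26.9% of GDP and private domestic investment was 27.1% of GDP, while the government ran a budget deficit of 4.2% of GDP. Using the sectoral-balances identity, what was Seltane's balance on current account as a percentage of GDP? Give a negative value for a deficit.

-4.4

By the sectoral-balances identity, CA = (S_private - I) + (T - G).
Private balance = 26.9 - 27.1 = -0.2
Government balance (T - G) = -4.2
CA = -0.2 + (-4.2) = -4.4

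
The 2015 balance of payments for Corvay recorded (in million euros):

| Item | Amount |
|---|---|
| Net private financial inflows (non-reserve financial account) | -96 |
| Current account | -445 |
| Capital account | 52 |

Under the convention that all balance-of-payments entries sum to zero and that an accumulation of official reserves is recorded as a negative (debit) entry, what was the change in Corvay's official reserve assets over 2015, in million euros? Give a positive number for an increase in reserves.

Official reserve transactions balance = -((-445) + 52 + (-96)) = 489
An accumulation of reserves is recorded as a debit (negative entry), so the change in the stock of reserves is the negative of that balance.
Change in official reserves = -(489) = -489

-489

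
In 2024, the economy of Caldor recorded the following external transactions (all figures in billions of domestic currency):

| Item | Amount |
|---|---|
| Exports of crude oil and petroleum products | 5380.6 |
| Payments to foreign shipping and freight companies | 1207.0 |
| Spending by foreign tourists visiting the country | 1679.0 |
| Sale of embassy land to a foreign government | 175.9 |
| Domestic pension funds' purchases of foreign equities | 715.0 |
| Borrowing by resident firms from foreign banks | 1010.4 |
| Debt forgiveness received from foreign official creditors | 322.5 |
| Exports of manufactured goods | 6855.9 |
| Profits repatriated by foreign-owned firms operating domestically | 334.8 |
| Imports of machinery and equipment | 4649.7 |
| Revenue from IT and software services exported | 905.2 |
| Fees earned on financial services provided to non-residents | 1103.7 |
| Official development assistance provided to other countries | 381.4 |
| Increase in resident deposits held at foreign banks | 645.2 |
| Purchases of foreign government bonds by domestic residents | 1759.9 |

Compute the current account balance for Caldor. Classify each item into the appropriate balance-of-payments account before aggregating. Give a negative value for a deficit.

9351.5

Goods: 5380.6 + 6855.9 - 4649.7 = 7586.8
Services: 905.2 + 1679.0 + 1103.7 - 1207.0 = 2480.9
Primary income: -334.8
Secondary income: -381.4
Current account = 7586.8 + 2480.9 + (-334.8) + (-381.4) = 9351.5
(Excluded from the current account — capital account: sale of embassy land to a foreign government 175.9, debt forgiveness received from foreign official creditors 322.5; financial account: domestic pension funds' purchases of foreign equities 715.0, borrowing by resident firms from foreign banks 1010.4, increase in resident deposits held at foreign banks 645.2, purchases of foreign government bonds by domestic residents 1759.9.)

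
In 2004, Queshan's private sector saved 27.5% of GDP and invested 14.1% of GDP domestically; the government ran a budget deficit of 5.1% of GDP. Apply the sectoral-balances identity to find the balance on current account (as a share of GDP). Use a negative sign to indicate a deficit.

8.3

By the sectoral-balances identity, CA = (S_private - I) + (T - G).
Private balance = 27.5 - 14.1 = 13.4
Government balance (T - G) = -5.1
CA = 13.4 + (-5.1) = 8.3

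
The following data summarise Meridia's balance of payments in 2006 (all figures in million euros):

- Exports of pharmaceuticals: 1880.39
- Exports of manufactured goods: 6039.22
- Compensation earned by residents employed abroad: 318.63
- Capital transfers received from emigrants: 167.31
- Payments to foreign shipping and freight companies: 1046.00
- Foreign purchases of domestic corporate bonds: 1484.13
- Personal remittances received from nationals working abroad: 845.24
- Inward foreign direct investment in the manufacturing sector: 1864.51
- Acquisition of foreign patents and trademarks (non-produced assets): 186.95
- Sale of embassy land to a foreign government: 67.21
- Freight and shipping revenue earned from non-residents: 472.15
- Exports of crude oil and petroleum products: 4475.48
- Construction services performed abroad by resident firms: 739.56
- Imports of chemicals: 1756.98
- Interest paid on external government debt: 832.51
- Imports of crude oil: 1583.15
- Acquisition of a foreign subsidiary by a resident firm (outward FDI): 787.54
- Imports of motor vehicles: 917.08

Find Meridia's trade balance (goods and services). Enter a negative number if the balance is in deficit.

Goods: -1583.15 + 4475.48 - 917.08 + 1880.39 + 6039.22 - 1756.98 = 8137.88
Services: 739.56 - 1046.00 + 472.15 = 165.71
Trade balance = 8137.88 + 165.71 = 8303.59
(Excluded from the trade balance — primary income: compensation earned by residents employed abroad 318.63, interest paid on external government debt 832.51; capital account: capital transfers received from emigrants 167.31, acquisition of foreign patents and trademarks (non-produced assets) 186.95, sale of embassy land to a foreign government 67.21; financial account: foreign purchases of domestic corporate bonds 1484.13, inward foreign direct investment in the manufacturing sector 1864.51, acquisition of a foreign subsidiary by a resident firm (outward FDI) 787.54; secondary income: personal remittances received from nationals working abroad 845.24.)

8303.59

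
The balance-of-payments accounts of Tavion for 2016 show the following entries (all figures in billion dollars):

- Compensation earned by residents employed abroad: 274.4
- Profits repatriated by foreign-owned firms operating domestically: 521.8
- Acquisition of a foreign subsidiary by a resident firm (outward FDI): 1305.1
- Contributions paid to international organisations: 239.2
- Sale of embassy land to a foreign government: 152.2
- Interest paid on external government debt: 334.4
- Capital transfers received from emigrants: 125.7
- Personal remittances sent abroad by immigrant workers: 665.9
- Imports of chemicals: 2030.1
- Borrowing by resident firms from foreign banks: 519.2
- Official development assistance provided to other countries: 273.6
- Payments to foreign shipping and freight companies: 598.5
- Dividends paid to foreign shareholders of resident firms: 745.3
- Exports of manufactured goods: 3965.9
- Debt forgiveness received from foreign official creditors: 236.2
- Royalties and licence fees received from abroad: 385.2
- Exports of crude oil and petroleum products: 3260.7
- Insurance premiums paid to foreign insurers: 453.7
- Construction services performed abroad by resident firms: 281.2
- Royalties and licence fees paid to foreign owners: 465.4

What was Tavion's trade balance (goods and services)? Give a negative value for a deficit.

Goods: 3260.7 + 3965.9 - 2030.1 = 5196.5
Services: 385.2 - 453.7 - 598.5 + 281.2 - 465.4 = -851.2
Trade balance = 5196.5 + (-851.2) = 4345.3
(Excluded from the trade balance — primary income: compensation earned by residents employed abroad 274.4, profits repatriated by foreign-owned firms operating domestically 521.8, interest paid on external government debt 334.4, dividends paid to foreign shareholders of resident firms 745.3; financial account: acquisition of a foreign subsidiary by a resident firm (outward FDI) 1305.1, borrowing by resident firms from foreign banks 519.2; secondary income: contributions paid to international organisations 239.2, personal remittances sent abroad by immigrant workers 665.9, official development assistance provided to other countries 273.6; capital account: sale of embassy land to a foreign government 152.2, capital transfers received from emigrants 125.7, debt forgiveness received from foreign official creditors 236.2.)

4345.3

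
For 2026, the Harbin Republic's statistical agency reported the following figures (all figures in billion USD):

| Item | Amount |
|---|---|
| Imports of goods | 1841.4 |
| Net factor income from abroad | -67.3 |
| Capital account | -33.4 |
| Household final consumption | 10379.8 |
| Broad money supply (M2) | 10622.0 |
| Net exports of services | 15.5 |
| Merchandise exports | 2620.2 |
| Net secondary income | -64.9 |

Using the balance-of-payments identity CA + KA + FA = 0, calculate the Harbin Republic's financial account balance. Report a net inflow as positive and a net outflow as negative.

Goods balance = 2620.2 - 1841.4 = 778.8
Services balance = 15.5
Trade balance (goods + services) = 778.8 + 15.5 = 794.3
Net primary income = -67.3
Net secondary income = -64.9
Current account = 794.3 + (-67.3) + (-64.9) = 662.1
Financial account = -(662.1 + (-33.4)) = -628.7

-628.7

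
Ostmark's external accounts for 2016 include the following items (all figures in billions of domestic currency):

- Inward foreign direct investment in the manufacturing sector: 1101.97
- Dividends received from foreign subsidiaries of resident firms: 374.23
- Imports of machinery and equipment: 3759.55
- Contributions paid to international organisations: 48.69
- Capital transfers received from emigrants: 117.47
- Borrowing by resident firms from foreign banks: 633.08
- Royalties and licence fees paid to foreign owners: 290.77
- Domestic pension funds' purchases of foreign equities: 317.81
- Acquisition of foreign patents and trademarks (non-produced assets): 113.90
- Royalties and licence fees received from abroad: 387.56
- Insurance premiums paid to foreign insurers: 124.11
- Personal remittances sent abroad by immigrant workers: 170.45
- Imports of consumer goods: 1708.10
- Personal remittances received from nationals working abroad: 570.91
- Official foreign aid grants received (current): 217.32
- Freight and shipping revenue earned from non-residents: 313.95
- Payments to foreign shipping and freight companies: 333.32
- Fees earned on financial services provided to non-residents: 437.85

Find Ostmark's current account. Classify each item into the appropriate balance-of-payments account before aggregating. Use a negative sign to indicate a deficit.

Goods: -3759.55 - 1708.10 = -5467.65
Services: -290.77 - 124.11 + 313.95 + 387.56 + 437.85 - 333.32 = 391.16
Primary income: 374.23
Secondary income: -48.69 + 217.32 + 570.91 - 170.45 = 569.09
Current account = (-5467.65) + 391.16 + 374.23 + 569.09 = -4133.17
(Excluded from the current account — financial account: inward foreign direct investment in the manufacturing sector 1101.97, borrowing by resident firms from foreign banks 633.08, domestic pension funds' purchases of foreign equities 317.81; capital account: capital transfers received from emigrants 117.47, acquisition of foreign patents and trademarks (non-produced assets) 113.90.)

-4133.17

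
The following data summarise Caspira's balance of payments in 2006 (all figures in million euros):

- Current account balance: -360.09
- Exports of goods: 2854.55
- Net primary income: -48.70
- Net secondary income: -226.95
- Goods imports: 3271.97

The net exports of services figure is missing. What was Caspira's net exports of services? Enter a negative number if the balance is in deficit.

332.98

Current account = goods balance + services balance + net primary income + net secondary income
Sum of the known components = -693.07
Net exports of services = CA - (known components) = -360.09 - (-693.07) = 332.98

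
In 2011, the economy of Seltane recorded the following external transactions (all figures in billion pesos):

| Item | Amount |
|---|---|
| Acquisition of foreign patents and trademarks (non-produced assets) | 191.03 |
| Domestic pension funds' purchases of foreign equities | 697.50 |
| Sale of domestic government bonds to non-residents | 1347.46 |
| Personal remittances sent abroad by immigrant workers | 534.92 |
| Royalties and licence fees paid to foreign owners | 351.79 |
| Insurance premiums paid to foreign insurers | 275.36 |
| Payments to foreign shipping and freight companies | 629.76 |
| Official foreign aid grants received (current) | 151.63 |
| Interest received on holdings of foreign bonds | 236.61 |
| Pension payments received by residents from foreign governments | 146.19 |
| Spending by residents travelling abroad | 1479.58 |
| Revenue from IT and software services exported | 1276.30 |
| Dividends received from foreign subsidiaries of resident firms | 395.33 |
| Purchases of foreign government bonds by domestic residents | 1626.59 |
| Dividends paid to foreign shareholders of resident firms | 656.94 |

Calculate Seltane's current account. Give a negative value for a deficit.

-1722.29

Services: -351.79 - 1479.58 + 1276.30 - 275.36 - 629.76 = -1460.19
Primary income: 395.33 - 656.94 + 236.61 = -25.00
Secondary income: 151.63 + 146.19 - 534.92 = -237.10
Current account = (-1460.19) + (-25.00) + (-237.10) = -1722.29
(Excluded from the current account — capital account: acquisition of foreign patents and trademarks (non-produced assets) 191.03; financial account: domestic pension funds' purchases of foreign equities 697.50, sale of domestic government bonds to non-residents 1347.46, purchases of foreign government bonds by domestic residents 1626.59.)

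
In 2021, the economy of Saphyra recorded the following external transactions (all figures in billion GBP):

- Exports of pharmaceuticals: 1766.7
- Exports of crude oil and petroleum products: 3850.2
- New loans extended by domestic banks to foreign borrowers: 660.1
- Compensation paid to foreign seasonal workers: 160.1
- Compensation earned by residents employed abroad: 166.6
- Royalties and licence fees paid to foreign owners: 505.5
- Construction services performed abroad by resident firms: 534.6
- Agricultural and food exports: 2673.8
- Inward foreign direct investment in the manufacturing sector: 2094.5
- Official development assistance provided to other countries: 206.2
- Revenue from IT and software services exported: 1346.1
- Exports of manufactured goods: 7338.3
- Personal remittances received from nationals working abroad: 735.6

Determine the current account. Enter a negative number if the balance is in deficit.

17540.1

Goods: 1766.7 + 7338.3 + 2673.8 + 3850.2 = 15629.0
Services: -505.5 + 1346.1 + 534.6 = 1375.2
Primary income: -160.1 + 166.6 = 6.5
Secondary income: -206.2 + 735.6 = 529.4
Current account = 15629.0 + 1375.2 + 6.5 + 529.4 = 17540.1
(Excluded from the current account — financial account: new loans extended by domestic banks to foreign borrowers 660.1, inward foreign direct investment in the manufacturing sector 2094.5.)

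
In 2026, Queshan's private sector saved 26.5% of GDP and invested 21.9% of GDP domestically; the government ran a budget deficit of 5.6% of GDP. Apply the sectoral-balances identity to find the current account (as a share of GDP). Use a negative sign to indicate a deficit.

-1.0

By the sectoral-balances identity, CA = (S_private - I) + (T - G).
Private balance = 26.5 - 21.9 = 4.6
Government balance (T - G) = -5.6
CA = 4.6 + (-5.6) = -1.0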